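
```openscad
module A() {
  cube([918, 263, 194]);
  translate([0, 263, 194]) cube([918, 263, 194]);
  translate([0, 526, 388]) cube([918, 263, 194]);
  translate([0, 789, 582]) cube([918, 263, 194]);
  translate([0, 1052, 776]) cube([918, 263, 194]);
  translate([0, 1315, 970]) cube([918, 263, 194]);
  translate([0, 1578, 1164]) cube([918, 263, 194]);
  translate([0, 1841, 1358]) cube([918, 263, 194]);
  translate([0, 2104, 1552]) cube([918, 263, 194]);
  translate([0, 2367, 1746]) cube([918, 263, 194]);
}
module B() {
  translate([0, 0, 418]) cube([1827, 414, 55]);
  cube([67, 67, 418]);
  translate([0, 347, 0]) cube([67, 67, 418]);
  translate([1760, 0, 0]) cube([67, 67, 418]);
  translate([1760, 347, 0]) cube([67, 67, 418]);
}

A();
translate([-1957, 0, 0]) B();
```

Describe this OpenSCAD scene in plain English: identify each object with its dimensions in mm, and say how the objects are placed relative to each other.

A is a run of 10 identical solid stair steps. Each tread is 918×263 mm and each step block is 194 mm high. Step 1 rests on the floor; step k is offset from step 1 by (k−1)×263 mm in y and (k−1)×194 mm in z.

B is a long wooden bench with a 1827 mm (x) × 414 mm (y) seat, 55 mm thick, its top surface 473 mm above the floor. Four 67 mm square legs at the seat corners, flush with the edges, run from z = 0 to the seat underside.

The bench is on the floor beside the staircase on its −x side.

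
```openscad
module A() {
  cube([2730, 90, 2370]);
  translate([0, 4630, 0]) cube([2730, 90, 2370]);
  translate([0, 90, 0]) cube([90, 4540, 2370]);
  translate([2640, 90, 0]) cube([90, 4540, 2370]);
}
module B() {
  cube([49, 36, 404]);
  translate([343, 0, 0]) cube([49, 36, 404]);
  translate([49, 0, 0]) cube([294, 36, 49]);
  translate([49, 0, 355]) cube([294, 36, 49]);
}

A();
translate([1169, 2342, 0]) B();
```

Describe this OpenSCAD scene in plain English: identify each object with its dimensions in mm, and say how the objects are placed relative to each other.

A is a box-shaped house frame (walls only): outside footprint 2730×4720 mm, wall height 2370 mm, wall thickness 90 mm. The two y-facing walls run the full x-width; the two x-facing walls fit between the inner faces of the y-facing walls.

B is a picture frame with a 294×306 mm rectangular opening (x by z) and a uniform 49 mm border on every side. Frame depth is 36 mm along y. It is built from two vertical stiles running the full outside height and two horizontal rails spanning the gap between the stiles.

The picture frame sits inside the house frame, centred.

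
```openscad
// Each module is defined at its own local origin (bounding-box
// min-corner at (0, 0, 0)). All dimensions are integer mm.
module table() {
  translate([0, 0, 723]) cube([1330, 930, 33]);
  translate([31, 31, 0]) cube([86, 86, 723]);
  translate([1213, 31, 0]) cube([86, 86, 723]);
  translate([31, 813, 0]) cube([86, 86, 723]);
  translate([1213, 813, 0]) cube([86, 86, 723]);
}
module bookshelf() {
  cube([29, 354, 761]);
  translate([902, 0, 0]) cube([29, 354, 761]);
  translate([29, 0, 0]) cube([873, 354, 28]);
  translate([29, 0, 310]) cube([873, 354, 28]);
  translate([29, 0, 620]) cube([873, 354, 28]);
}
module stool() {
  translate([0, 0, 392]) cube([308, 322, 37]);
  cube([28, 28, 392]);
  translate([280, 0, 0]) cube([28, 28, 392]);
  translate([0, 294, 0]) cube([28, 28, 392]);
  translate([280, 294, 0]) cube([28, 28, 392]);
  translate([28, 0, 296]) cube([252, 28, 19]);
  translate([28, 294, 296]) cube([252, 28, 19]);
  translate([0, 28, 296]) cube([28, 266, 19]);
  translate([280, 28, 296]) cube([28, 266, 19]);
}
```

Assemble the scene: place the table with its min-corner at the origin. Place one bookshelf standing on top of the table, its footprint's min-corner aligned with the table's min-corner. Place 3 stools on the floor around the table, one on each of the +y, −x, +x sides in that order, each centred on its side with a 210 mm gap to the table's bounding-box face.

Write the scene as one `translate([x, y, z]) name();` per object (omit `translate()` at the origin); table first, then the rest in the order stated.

table();
translate([0, 0, 756]) bookshelf();
translate([511, 1140, 0]) stool();
translate([-518, 304, 0]) stool();
translate([1540, 304, 0]) stool();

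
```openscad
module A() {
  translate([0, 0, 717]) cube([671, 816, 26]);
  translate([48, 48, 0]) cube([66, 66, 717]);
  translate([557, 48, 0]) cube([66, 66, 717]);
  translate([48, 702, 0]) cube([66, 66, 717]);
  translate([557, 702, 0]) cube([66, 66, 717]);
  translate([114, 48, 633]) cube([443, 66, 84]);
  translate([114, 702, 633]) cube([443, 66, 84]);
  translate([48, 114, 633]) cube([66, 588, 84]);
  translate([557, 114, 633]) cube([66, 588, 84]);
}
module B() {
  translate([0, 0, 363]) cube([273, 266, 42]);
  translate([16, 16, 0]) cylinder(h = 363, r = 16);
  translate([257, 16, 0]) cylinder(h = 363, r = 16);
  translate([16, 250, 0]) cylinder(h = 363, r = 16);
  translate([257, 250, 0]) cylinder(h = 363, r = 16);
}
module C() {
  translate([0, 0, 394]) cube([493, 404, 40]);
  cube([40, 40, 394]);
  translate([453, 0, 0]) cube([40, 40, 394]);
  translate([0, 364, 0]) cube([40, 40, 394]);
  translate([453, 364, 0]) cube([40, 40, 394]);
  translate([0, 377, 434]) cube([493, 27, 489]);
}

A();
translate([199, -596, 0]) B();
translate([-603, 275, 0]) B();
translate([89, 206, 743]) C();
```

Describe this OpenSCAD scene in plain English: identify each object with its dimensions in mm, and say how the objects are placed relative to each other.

A is a table with a 671×816 mm rectangular top, 26 mm thick, top surface at z = 743 mm, supported by four 66×66 mm square legs, each inset 48 mm from the nearest pair of top edges, running from the floor. Four apron rails, 66 mm thick and 84 mm tall, run between adjacent legs with their top edges flush with the underside of the top and their outer faces flush with the legs' outer faces.

B is a four-legged stool. The seat is 273×266 mm, 42 mm thick, top at z = 405 mm. It stands on four round legs, each 32 mm in diameter, from z = 0 to the seat underside, each leg's axis is inset half a diameter from the nearest pair of seat edges (so the leg's bounding box is flush with the corner).

C is a chair. The seat is a 493×404×40 mm slab with its top at z = 434 mm, on four 40×40 mm corner legs (flush with the seat edges, standing on z = 0). A flat backrest 27 mm thick, 489 mm tall, spans the full seat width and rises from the seat top along its +y edge, rear face flush with the rear of the seat.

Two stools sit around the table at the −y, −x sides. The chair is on top of the table, centred.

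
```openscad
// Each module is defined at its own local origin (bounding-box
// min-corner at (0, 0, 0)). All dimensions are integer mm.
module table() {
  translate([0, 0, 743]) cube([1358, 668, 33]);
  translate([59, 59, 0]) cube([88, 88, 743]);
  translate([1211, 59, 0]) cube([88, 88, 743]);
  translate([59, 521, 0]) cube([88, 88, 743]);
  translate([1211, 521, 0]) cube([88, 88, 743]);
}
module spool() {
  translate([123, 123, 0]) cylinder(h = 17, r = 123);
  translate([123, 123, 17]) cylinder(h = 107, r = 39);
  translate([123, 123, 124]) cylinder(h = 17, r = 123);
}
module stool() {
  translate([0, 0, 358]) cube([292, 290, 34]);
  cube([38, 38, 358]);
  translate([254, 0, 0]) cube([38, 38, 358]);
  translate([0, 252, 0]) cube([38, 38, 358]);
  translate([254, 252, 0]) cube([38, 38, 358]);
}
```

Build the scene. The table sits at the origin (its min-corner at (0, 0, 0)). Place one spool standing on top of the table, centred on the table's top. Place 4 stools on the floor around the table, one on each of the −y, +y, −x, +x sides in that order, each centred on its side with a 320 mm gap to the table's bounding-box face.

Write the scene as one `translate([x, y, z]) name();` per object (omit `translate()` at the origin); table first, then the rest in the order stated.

table();
translate([556, 211, 776]) spool();
translate([533, -610, 0]) stool();
translate([533, 988, 0]) stool();
translate([-612, 189, 0]) stool();
translate([1678, 189, 0]) stool();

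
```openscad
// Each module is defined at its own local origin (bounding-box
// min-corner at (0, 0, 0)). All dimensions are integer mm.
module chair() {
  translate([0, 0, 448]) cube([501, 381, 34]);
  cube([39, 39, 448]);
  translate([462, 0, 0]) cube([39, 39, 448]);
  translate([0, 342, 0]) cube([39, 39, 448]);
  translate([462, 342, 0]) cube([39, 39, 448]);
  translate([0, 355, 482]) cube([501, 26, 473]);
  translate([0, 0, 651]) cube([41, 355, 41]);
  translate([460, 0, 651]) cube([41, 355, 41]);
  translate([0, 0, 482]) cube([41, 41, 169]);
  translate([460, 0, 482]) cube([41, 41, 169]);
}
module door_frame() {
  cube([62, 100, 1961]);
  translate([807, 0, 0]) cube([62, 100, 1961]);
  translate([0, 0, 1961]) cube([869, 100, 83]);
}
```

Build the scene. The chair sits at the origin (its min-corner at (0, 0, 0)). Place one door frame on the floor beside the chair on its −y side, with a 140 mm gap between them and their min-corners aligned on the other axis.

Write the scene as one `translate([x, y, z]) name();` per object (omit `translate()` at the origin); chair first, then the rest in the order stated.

chair();
translate([0, -240, 0]) door_frame();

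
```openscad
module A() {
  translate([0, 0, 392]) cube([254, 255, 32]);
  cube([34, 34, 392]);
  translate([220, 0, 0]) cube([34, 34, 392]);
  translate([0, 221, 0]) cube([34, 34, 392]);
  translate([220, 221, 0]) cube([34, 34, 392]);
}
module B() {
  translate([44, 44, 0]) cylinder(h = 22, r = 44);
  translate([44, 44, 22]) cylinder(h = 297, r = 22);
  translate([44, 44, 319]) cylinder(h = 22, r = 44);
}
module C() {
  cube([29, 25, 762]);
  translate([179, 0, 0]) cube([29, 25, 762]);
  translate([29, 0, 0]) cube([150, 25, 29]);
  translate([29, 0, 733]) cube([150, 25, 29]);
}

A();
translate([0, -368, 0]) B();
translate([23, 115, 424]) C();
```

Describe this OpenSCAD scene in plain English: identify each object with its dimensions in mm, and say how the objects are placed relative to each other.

A is a simple wooden stool: a rectangular seat 254 mm (x) by 255 mm (y), 32 mm thick, top face at z = 424 mm, on four square legs, each 34×34 mm in cross-section. The legs rest on z = 0, each flush with a corner of the seat.

B is a spool: two coaxial disc flanges of radius 44 mm and thickness 22 mm, joined by a core cylinder of radius 22 mm and height 297 mm. The lower flange rests on z = 0 and the three cylinders share a vertical axis.

C is a picture frame with a 150×704 mm rectangular opening (x by z) and a uniform 29 mm border on every side. Frame depth is 25 mm along y. It is built from two vertical stiles running the full outside height and two horizontal rails spanning the gap between the stiles.

The spool is on the floor beside the stool on its −y side. The picture frame is on top of the stool, centred.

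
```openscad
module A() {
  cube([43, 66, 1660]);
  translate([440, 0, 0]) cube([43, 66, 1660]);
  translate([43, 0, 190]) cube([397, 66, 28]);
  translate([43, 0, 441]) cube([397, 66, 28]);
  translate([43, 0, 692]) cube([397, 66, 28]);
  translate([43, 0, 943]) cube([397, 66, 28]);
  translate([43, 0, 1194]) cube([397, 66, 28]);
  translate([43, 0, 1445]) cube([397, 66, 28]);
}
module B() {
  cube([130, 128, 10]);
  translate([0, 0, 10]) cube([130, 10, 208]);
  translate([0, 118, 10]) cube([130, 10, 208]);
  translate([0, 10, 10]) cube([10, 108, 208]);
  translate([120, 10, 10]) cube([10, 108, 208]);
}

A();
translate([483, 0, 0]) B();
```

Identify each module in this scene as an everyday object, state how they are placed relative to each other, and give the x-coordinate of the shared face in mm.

A is a ladder. B is an open box. The open box is against the ladder's +x side, with their −y faces flush. The x-coordinate of the shared face is 483 mm.

The ladder's +x face and the open box's −x face are both at x = 483 mm.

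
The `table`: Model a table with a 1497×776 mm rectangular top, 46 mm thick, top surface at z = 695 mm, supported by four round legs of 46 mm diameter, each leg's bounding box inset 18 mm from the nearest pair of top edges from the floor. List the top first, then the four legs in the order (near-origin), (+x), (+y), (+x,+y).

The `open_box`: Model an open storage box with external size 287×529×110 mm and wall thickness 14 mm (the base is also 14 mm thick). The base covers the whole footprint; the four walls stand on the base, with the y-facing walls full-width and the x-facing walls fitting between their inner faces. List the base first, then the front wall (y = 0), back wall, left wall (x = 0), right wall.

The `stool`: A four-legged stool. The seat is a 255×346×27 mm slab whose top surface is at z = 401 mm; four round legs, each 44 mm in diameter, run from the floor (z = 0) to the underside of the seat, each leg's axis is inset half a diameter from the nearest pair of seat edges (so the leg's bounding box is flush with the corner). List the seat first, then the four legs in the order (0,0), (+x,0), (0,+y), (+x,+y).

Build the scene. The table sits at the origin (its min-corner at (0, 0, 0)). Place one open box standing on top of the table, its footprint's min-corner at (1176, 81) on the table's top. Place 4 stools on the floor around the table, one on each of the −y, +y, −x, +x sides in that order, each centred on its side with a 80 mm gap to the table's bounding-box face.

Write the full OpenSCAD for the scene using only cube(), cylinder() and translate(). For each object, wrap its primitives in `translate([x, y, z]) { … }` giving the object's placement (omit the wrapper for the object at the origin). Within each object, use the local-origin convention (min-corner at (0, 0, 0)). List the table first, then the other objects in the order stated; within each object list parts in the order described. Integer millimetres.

translate([0, 0, 649]) cube([1497, 776, 46]);
translate([41, 41, 0]) cylinder(h = 649, r = 23);
translate([1456, 41, 0]) cylinder(h = 649, r = 23);
translate([41, 735, 0]) cylinder(h = 649, r = 23);
translate([1456, 735, 0]) cylinder(h = 649, r = 23);
translate([1176, 81, 695]) {
  cube([287, 529, 14]);
  translate([0, 0, 14]) cube([287, 14, 96]);
  translate([0, 515, 14]) cube([287, 14, 96]);
  translate([0, 14, 14]) cube([14, 501, 96]);
  translate([273, 14, 14]) cube([14, 501, 96]);
}
translate([621, -426, 0]) {
  translate([0, 0, 374]) cube([255, 346, 27]);
  translate([22, 22, 0]) cylinder(h = 374, r = 22);
  translate([233, 22, 0]) cylinder(h = 374, r = 22);
  translate([22, 324, 0]) cylinder(h = 374, r = 22);
  translate([233, 324, 0]) cylinder(h = 374, r = 22);
}
translate([621, 856, 0]) {
  translate([0, 0, 374]) cube([255, 346, 27]);
  translate([22, 22, 0]) cylinder(h = 374, r = 22);
  translate([233, 22, 0]) cylinder(h = 374, r = 22);
  translate([22, 324, 0]) cylinder(h = 374, r = 22);
  translate([233, 324, 0]) cylinder(h = 374, r = 22);
}
translate([-335, 215, 0]) {
  translate([0, 0, 374]) cube([255, 346, 27]);
  translate([22, 22, 0]) cylinder(h = 374, r = 22);
  translate([233, 22, 0]) cylinder(h = 374, r = 22);
  translate([22, 324, 0]) cylinder(h = 374, r = 22);
  translate([233, 324, 0]) cylinder(h = 374, r = 22);
}
translate([1577, 215, 0]) {
  translate([0, 0, 374]) cube([255, 346, 27]);
  translate([22, 22, 0]) cylinder(h = 374, r = 22);
  translate([233, 22, 0]) cylinder(h = 374, r = 22);
  translate([22, 324, 0]) cylinder(h = 374, r = 22);
  translate([233, 324, 0]) cylinder(h = 374, r = 22);
}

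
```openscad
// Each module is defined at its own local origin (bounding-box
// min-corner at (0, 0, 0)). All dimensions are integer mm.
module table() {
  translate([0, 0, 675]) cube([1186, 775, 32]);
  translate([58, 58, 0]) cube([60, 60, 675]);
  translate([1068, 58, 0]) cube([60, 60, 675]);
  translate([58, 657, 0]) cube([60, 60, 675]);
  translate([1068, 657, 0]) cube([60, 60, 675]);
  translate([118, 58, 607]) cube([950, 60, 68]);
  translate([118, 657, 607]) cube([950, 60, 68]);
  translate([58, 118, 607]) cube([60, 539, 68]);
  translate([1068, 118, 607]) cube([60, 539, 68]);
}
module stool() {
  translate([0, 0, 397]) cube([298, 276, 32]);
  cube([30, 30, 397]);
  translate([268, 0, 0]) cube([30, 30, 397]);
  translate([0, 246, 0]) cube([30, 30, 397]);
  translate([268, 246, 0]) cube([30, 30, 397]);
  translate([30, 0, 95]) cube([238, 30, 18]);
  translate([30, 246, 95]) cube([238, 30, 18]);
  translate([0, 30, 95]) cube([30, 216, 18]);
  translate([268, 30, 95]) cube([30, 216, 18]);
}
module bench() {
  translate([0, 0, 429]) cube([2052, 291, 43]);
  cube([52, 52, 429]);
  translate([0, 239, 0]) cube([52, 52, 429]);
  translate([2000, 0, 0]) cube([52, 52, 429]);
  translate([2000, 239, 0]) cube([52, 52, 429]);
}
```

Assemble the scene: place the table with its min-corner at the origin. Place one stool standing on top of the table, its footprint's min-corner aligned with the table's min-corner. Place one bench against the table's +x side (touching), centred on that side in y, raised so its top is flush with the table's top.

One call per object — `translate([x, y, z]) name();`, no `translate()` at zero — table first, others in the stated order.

table();
translate([0, 0, 707]) stool();
translate([1186, 242, 235]) bench();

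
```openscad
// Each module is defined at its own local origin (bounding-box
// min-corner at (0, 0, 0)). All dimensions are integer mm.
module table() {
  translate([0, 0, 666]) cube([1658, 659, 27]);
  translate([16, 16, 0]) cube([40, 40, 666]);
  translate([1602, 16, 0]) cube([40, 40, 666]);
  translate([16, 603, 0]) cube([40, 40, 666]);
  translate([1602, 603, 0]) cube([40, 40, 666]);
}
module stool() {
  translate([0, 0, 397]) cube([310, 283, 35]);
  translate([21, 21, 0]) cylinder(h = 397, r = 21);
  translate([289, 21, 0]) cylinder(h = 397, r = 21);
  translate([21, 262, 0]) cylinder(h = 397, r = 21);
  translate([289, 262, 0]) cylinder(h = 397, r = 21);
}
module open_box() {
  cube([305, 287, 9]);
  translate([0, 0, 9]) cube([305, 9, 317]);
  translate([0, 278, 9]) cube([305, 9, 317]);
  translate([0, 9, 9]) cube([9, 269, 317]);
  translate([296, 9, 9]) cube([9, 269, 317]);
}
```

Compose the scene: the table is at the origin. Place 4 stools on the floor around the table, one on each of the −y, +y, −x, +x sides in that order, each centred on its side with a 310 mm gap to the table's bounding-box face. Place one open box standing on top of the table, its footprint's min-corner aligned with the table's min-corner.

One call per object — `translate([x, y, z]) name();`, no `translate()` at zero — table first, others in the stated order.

table();
translate([674, -593, 0]) stool();
translate([674, 969, 0]) stool();
translate([-620, 188, 0]) stool();
translate([1968, 188, 0]) stool();
translate([0, 0, 693]) open_box();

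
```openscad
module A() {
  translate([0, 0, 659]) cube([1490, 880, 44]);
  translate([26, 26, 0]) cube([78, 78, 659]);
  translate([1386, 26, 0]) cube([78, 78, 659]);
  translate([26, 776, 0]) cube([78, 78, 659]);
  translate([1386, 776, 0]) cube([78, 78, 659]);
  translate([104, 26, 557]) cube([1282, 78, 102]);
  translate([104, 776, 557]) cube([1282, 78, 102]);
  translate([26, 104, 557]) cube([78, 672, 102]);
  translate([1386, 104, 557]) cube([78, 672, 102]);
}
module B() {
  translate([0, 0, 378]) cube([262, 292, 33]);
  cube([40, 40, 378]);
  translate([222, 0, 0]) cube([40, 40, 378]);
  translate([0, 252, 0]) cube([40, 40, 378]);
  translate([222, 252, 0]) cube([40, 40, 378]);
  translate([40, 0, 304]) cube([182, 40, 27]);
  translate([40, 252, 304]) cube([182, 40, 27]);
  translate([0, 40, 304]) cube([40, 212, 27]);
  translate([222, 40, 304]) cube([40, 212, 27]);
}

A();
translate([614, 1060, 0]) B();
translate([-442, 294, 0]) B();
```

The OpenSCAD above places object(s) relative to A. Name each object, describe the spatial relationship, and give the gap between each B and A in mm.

A is a table. B is a stool. Two stools sit around the table at the +y, −x sides. The gap between each stool and the table is 180 mm.

Each stool's nearest face is 180 mm from the table's bounding box.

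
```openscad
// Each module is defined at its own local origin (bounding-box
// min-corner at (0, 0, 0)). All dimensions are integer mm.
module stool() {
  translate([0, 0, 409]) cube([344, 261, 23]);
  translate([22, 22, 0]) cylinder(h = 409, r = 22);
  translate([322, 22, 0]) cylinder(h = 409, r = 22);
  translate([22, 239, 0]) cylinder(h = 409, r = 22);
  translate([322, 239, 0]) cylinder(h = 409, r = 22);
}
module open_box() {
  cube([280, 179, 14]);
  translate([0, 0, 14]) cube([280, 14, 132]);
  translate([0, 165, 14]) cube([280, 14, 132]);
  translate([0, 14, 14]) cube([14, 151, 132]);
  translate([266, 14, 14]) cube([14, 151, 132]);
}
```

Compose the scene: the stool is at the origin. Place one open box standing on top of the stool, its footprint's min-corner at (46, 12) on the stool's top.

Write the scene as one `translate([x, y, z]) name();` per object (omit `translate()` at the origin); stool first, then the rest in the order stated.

stool();
translate([46, 12, 432]) open_box();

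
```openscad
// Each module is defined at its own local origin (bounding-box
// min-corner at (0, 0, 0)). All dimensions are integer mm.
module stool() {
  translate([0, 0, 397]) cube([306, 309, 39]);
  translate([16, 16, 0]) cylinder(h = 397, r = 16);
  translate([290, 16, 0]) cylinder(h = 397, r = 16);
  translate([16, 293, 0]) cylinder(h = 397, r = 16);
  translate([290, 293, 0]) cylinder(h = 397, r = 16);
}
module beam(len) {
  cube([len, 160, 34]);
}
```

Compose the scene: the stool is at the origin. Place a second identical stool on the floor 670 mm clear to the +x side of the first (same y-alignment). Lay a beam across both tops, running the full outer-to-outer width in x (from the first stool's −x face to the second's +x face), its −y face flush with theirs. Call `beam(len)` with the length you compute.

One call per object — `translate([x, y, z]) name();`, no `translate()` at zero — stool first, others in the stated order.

stool();
translate([976, 0, 0]) stool();
translate([0, 0, 436]) beam(1282);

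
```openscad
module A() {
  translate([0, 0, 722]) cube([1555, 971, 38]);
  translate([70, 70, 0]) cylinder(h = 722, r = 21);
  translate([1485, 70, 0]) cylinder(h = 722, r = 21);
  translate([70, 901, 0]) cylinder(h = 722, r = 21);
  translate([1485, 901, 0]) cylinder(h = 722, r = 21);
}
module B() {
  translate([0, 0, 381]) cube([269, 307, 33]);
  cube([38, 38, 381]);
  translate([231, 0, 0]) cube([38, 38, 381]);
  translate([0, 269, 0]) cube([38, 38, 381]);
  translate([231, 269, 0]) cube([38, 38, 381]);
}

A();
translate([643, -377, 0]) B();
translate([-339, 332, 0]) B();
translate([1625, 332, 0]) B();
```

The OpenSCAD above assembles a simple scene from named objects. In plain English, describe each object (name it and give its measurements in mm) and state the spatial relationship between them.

A is a table with a 1555×971 mm rectangular top, 38 mm thick, top surface at z = 760 mm, supported by four round legs of 42 mm diameter, each leg's bounding box inset 49 mm from the nearest pair of top edges, running from the floor.

B is a four-legged stool. The seat is 269×307 mm, 33 mm thick, top at z = 414 mm. It stands on four square legs, each 38×38 mm in cross-section, from z = 0 to the seat underside, each flush with a corner of the seat.

Three stools sit around the table at the −y, −x, +x sides.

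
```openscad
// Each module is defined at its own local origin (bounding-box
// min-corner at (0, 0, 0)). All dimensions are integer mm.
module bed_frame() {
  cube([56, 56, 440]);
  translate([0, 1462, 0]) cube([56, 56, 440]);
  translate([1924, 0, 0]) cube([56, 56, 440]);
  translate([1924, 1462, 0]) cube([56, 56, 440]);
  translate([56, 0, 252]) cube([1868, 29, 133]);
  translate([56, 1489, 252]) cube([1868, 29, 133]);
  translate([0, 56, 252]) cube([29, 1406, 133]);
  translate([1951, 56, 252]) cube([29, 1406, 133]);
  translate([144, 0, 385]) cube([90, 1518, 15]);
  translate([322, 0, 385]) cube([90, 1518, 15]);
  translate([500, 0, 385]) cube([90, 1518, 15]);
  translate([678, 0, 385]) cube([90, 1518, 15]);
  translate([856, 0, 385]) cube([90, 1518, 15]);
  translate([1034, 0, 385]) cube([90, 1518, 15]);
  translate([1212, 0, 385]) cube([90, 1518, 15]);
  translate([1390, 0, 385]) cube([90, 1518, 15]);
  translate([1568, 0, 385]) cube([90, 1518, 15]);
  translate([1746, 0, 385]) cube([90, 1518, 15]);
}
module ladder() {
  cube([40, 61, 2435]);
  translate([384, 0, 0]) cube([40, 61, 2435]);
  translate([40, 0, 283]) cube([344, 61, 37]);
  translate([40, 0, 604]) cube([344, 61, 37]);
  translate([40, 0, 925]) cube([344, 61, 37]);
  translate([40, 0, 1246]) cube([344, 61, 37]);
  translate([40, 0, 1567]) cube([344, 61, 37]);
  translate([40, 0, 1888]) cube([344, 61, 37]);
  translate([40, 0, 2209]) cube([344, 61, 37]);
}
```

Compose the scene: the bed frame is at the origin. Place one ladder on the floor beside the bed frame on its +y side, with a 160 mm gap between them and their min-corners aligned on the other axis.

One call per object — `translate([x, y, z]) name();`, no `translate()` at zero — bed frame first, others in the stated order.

bed_frame();
translate([0, 1678, 0]) ladder();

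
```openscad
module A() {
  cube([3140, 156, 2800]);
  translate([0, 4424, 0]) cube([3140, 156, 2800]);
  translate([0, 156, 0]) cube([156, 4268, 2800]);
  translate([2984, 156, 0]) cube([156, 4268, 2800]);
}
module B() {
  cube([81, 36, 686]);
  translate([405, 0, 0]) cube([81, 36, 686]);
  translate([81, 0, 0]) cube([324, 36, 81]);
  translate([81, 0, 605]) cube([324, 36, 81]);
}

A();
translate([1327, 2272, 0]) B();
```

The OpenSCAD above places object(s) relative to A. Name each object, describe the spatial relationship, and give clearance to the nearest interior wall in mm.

A is a house frame. B is a picture frame. The picture frame sits inside the house frame, centred. The clearance to the nearest interior wall is 1171 mm.

Clearances: x = 1171, y = 2116; minimum 1171 mm.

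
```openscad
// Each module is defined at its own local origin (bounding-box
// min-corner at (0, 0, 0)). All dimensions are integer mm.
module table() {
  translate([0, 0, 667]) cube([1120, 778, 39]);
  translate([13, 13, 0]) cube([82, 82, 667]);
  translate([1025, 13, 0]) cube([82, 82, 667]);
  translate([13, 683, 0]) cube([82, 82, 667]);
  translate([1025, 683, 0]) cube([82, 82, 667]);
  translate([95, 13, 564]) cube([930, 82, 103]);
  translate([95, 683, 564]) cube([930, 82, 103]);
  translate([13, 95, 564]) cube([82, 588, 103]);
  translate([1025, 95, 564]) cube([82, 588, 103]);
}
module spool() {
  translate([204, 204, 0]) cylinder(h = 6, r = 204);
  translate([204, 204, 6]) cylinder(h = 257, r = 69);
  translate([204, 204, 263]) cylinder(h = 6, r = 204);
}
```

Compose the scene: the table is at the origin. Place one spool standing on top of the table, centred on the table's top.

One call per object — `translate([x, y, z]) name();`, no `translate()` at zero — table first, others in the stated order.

table();
translate([356, 185, 706]) spool();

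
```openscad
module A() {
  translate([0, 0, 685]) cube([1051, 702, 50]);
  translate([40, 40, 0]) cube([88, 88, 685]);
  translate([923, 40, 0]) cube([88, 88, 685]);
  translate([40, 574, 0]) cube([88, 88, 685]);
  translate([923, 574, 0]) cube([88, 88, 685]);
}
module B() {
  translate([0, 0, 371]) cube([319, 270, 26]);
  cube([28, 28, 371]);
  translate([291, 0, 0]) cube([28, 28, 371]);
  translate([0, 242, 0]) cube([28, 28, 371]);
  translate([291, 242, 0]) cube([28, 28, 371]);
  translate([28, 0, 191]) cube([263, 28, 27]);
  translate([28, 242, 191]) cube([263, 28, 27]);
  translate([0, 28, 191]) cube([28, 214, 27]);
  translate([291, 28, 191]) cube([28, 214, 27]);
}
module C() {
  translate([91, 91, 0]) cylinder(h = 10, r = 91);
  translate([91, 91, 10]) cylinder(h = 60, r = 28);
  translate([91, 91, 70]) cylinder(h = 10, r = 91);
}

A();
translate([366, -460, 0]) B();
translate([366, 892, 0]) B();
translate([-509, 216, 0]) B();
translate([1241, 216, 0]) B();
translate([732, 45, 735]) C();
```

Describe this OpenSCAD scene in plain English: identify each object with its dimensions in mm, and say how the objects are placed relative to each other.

A is a table with a 1051×702 mm rectangular top, 50 mm thick, top surface at z = 735 mm, supported by four 88×88 mm square legs, each inset 40 mm from the nearest pair of top edges, running from the floor.

B is a simple wooden stool: a rectangular seat 319 mm (x) by 270 mm (y), 26 mm thick, top face at z = 397 mm, on four square legs, each 28×28 mm in cross-section. The legs rest on z = 0, each flush with a corner of the seat. Four stretchers, 28 mm wide and 27 mm tall, connect adjacent legs with their undersides at z = 191 mm, each running between the inner faces of the legs it joins and aligned with the legs' outer faces on the other axis.

C is a spool: two coaxial disc flanges of radius 91 mm and thickness 10 mm, joined by a core cylinder of radius 28 mm and height 60 mm. The lower flange rests on z = 0 and the three cylinders share a vertical axis.

Four stools sit around the table at the −y, +y, −x, +x sides. The spool is on top of the table.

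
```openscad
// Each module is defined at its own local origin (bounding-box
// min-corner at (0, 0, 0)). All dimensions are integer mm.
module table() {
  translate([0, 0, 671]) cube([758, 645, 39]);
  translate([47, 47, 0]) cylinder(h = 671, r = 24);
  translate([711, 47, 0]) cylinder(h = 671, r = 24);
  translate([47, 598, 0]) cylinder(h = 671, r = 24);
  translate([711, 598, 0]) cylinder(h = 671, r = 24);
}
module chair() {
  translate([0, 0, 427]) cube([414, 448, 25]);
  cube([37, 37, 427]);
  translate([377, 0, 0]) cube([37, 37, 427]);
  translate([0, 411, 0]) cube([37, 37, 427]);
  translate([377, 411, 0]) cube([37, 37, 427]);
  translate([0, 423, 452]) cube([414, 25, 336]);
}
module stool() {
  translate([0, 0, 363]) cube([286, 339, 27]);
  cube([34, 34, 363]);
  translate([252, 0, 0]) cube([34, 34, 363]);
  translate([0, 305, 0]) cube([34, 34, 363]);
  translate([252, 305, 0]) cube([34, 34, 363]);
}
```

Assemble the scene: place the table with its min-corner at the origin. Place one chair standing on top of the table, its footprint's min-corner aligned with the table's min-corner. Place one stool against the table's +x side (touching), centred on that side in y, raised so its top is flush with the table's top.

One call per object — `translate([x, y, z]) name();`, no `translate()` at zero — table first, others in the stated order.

table();
translate([0, 0, 710]) chair();
translate([758, 153, 320]) stool();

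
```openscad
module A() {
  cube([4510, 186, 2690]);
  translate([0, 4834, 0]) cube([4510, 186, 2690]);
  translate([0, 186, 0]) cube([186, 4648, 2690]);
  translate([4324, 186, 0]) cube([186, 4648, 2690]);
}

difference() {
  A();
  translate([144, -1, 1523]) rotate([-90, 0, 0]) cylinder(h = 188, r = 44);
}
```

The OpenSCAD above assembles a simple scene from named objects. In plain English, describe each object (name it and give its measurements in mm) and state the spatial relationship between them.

A is the wall frame of a small rectangular building: four walls, each 2690 mm tall and 186 mm thick, enclosing a footprint 4510 mm (x) by 5020 mm (y) outside-to-outside, with no floor or roof. The front and back walls (the −y and +y sides) span the full width; the two side walls fit between them.

The house frame has a circular hole of radius 44 mm through its front wall, centred at (x = 144, z = 1523).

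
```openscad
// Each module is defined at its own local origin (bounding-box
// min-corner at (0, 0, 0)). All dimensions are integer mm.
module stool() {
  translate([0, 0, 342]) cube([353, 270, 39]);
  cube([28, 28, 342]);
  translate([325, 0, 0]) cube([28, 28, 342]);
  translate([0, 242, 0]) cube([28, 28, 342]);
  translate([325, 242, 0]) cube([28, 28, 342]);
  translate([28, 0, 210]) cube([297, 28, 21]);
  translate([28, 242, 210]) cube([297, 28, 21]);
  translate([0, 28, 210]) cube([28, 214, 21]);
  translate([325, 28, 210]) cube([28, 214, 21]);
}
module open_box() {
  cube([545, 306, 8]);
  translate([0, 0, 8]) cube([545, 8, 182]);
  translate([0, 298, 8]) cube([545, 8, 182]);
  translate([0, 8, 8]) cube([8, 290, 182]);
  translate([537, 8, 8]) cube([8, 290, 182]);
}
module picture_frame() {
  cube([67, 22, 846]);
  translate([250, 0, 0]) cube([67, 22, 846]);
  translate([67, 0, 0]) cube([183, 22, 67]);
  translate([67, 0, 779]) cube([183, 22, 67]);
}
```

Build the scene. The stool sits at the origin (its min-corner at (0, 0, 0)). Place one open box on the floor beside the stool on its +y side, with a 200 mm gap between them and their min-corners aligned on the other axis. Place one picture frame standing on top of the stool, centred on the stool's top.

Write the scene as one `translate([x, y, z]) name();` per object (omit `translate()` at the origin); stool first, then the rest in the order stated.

stool();
translate([0, 470, 0]) open_box();
translate([18, 124, 381]) picture_frame();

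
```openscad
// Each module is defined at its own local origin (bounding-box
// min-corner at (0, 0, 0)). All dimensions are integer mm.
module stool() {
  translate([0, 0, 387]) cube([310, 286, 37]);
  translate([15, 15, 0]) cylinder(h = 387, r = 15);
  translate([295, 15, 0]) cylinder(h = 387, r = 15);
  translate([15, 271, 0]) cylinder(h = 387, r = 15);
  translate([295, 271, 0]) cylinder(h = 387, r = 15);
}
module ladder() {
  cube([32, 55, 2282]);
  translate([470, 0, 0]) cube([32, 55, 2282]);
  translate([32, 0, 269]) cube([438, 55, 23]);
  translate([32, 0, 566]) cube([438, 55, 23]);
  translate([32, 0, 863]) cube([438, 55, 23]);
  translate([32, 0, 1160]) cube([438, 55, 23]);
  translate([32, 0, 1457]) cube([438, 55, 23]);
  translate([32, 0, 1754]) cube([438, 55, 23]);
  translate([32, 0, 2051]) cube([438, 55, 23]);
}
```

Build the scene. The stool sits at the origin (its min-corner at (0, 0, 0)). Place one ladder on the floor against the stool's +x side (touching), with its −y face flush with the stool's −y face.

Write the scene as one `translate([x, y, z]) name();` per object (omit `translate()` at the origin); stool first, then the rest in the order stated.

stool();
translate([310, 0, 0]) ladder();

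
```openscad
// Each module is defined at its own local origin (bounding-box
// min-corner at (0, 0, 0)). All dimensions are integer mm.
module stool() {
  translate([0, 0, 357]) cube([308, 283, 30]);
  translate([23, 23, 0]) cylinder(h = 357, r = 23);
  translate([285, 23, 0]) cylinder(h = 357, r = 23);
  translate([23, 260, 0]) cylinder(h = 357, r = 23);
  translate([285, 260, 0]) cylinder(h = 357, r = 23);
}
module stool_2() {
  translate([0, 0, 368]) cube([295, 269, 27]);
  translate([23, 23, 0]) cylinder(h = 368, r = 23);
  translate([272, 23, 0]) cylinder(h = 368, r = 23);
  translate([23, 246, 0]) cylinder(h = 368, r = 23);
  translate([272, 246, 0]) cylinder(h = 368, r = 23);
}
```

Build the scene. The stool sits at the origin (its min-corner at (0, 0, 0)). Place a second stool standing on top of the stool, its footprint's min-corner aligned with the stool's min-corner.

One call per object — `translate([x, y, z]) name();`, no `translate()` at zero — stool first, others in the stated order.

stool();
translate([0, 0, 387]) stool_2();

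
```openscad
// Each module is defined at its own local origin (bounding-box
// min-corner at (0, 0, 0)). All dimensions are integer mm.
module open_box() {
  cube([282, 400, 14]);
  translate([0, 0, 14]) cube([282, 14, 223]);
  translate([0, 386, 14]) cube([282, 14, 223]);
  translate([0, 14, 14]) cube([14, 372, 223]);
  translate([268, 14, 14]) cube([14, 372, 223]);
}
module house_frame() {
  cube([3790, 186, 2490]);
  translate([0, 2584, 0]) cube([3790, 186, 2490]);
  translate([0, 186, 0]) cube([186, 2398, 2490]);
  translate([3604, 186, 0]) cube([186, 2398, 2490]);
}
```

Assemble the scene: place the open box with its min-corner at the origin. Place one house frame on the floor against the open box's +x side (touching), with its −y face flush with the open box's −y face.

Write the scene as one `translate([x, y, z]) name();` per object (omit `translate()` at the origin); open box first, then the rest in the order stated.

open_box();
translate([282, 0, 0]) house_frame();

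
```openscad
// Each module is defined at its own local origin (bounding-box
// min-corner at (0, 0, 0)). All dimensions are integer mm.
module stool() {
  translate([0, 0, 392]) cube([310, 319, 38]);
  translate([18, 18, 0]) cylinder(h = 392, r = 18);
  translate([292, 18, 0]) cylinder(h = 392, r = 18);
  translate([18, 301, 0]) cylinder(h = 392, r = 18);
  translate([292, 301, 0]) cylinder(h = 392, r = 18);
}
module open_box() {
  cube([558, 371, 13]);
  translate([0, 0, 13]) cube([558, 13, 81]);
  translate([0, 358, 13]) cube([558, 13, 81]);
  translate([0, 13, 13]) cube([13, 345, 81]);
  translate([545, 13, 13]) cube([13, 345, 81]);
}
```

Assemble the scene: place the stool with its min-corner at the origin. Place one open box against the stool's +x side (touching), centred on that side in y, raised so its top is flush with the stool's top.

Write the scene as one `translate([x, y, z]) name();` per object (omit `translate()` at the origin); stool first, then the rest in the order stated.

stool();
translate([310, -26, 336]) open_box();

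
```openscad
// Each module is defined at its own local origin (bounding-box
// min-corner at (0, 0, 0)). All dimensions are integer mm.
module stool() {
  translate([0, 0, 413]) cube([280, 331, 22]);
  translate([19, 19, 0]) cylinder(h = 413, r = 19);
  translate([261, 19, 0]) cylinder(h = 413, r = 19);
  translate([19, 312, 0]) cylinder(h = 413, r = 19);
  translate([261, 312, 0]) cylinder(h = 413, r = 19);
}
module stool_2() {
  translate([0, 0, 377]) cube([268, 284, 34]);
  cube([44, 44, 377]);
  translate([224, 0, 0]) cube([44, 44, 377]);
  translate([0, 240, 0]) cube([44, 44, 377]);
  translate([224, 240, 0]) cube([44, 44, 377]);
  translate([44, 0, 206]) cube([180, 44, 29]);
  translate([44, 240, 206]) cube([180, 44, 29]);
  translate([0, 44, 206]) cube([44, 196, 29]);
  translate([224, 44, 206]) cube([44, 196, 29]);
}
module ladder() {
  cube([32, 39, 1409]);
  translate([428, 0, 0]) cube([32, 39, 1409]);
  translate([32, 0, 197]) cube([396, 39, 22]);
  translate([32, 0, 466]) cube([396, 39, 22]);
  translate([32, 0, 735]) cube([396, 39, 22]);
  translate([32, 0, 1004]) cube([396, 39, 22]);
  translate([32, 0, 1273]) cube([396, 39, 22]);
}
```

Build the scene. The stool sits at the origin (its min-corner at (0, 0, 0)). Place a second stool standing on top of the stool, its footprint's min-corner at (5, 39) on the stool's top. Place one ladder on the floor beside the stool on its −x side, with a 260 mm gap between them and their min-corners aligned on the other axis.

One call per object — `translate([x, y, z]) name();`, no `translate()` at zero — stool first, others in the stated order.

stool();
translate([5, 39, 435]) stool_2();
translate([-720, 0, 0]) ladder();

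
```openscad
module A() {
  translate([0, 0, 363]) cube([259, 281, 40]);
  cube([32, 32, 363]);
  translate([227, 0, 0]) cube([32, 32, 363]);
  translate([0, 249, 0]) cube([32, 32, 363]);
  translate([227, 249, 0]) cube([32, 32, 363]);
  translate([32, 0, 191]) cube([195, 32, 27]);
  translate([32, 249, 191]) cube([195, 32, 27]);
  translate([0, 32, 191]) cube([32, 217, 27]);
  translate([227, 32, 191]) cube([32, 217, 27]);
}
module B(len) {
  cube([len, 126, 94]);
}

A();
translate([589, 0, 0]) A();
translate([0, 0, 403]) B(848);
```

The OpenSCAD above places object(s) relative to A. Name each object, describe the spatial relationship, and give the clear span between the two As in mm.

Second stool starts at x = 589; first ends at x = 259; clear span = 589 − 259 = 330 mm.

A is a stool. B is a beam. A beam spans the tops of two stools. The clear span between the two stools is 330 mm.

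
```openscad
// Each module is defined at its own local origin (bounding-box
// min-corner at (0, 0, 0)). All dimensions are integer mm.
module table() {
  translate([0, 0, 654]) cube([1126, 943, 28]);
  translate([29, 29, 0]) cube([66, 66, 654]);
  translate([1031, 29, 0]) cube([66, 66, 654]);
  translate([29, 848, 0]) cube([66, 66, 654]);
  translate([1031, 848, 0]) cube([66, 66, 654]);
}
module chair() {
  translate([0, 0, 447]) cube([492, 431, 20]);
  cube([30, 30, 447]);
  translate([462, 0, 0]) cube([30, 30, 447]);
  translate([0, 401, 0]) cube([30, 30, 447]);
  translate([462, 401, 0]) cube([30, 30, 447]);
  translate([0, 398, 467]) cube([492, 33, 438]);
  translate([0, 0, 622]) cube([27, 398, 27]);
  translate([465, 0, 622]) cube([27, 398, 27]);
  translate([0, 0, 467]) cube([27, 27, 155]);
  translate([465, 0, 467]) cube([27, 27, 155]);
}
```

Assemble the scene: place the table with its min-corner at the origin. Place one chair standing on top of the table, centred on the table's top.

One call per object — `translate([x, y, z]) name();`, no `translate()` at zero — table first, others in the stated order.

table();
translate([317, 256, 682]) chair();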